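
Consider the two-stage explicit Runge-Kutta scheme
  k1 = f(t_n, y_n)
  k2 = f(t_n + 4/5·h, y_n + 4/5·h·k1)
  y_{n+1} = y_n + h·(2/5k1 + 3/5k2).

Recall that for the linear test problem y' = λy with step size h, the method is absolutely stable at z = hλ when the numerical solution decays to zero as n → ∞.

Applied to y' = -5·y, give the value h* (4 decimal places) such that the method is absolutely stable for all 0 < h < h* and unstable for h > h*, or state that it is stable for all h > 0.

With y'=λy (z=hλ):
  k1=λy_n ⇒ h·k1=z·y_n;  k2=λ(1+4/5z)y_n ⇒ h·k2=z(1+4/5z)y_n
  y_{n+1}/y_n = 1 + 2/5z + 3/5z(1+4/5z) = 1 + z + 12/25z²
  R(z) = 1 + z + 12/25z².

Find x<0 with |R(x)|<1.
x=-1.43: |R|=0.5516
R=1: x+12/25x²=0 ⇒ x=−25/12=-2.0833; min R=1−1/(4·12/25)=0.4792>−1
Confirm numerically:
  x=-1.387: |R|=0.53641 <1
  x=-0.987: |R|=0.48060 <1
  x=-0.977: |R|=0.48117 <1
  x=-0.904: |R|=0.48826 <1
  x=-2.637: |R|=1.70081 >1
  x=-2.587: |R|=1.62543 >1
  x=-2.363: |R|=1.31721 >1
Stable set (-2.0833, 0).

(-2.0833,0); λ=-5 ⇒ h* = (25/12)/5 = 0.4167.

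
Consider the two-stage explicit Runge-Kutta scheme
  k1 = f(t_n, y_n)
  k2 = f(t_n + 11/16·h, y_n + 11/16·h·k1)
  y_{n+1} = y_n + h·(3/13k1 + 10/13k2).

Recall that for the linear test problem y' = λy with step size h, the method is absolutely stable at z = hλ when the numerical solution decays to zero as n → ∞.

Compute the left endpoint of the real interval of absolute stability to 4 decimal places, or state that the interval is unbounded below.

Test eqn y'=λy, z=hλ:
  k1=λy_n ⇒ h·k1=z·y_n;  k2=λ(1+11/16z)y_n ⇒ h·k2=z(1+11/16z)y_n
  y_{n+1}/y_n = 1 + 3/13z + 10/13z(1+11/16z) = 1 + z + 55/104z²
  Hence R(z) = 1 + z + 55/104z².

Solve |R(x)|<1 on ℝ⁻.
x=-0.67: |R|=0.5674
R=1: x+55/104x²=0 ⇒ x=−104/55=-1.8909; min R=1−1/(4·55/104)=0.5273>−1
Confirm numerically:
  x=-1.326: |R|=0.60386 <1
  x=-1.278: |R|=0.58576 <1
  x=-0.883: |R|=0.52934 <1
  x=-0.765: |R|=0.54449 <1
  x=-2.317: |R|=1.52210 >1
  x=-2.208: |R|=1.37026 >1
So |R|<1 on (-1.8909, 0).

left endpoint -1.8909.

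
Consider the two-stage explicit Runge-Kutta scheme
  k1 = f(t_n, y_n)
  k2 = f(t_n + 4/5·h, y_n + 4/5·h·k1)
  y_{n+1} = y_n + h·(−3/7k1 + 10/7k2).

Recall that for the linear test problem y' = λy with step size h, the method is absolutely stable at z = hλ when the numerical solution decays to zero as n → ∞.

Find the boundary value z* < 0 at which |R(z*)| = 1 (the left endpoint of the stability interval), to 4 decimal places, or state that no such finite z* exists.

z* = -0.8750.

Set f=λy, z=hλ:
  k1=λy_n ⇒ h·k1=z·y_n;  k2=λ(1+4/5z)y_n ⇒ h·k2=z(1+4/5z)y_n
  y_{n+1}/y_n = 1 − 3/7z + 10/7z(1+4/5z) = 1 + z + 8/7z²
  ⇒ R(z) = 1 + z + 8/7z².

Solve |R(x)|<1 on ℝ⁻.
x=-1.56: |R|=2.2213
R=1: x+8/7x²=0 ⇒ x=−7/8=-0.8750; min R=1−1/(4·8/7)=0.7812>−1
Confirm numerically:
  x=-0.688: |R|=0.85296 <1
  x=-0.427: |R|=0.78138 <1
  x=-0.374: |R|=0.78586 <1
  x=-1.282: |R|=1.59631 >1
  x=-1.265: |R|=1.56383 >1
Interval (-0.8750, 0).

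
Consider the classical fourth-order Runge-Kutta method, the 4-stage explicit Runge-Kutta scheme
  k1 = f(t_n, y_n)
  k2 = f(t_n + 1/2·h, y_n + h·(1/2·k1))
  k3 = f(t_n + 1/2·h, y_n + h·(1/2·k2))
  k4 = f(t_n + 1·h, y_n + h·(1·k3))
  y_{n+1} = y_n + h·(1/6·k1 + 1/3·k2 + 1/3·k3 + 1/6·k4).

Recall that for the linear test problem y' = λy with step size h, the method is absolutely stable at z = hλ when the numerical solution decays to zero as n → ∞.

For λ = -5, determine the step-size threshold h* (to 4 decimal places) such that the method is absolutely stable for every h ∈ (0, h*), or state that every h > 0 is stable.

(-2.7853,0); λ=-5 ⇒ h* = 0.5571.

On y'=λy, z=hλ:
  order 4, 4-stage ⇒ R(z)=1+z+z^2/2+z^3/6+z^4/24
  (e.g. R(-0.95)=0.39229, |R|=0.39229)

Boundary: |R(x)|=1, x<0.
x=-0.95: |R|=0.3923
|R(-1.42)|=0.2804 |R(-0.83)|=0.4389 |R(-0.66)|=0.5178
Bisect:
  x_lo=-3.1723 |R|=1.7585  x_hi=-0.3142 |R|=0.7304
  mid=-1.74326 |R|=0.27807 →hi
  mid=-2.45778 |R|=0.60853 →hi
  mid=-2.81505 |R|=1.04579 →lo
  mid=-2.63642 |R|=0.79778 →hi
  mid=-2.72573 |R|=0.91385 →hi
  mid=-2.77039 |R|=0.97776 →hi
  mid=-2.79272 |R|=1.01125 →lo
  mid=-2.78155 |R|=0.99438 →hi
  mid=-2.78714 |R|=1.00278 →lo
  ...
  [-2.78539,-2.78522] ⇒ x*=-2.7853
Stable set (-2.7853, 0).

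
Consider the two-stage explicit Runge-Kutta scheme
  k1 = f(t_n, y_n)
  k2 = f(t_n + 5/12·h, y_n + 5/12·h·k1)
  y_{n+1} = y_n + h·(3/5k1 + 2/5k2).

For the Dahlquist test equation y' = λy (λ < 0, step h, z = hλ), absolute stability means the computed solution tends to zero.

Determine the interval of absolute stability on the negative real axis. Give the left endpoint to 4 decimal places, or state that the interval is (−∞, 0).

On y'=λy, z=hλ:
  k1=λy_n ⇒ h·k1=z·y_n;  k2=λ(1+5/12z)y_n ⇒ h·k2=z(1+5/12z)y_n
  y_{n+1}/y_n = 1 + 3/5z + 2/5z(1+5/12z) = 1 + z + 1/6z²
  so R(z) = 1 + z + 1/6z².

Solve |R(x)|<1 on ℝ⁻.
x=-0.91: |R|=0.2280
R=1: x+1/6x²=0 ⇒ x=−6=-6.0000; min R=1−1/(4·1/6)=-0.5000>−1
Confirm numerically:
  x=-4.463: |R|=0.14327 <1
  x=-4.150: |R|=0.27958 <1
  x=-3.500: |R|=0.45833 <1
  x=-3.358: |R|=0.47864 <1
  x=-6.213: |R|=1.22056 >1
  x=-6.199: |R|=1.20560 >1
  x=-6.065: |R|=1.06570 >1
Stable set (-6.0000, 0).

(-6.0000, 0).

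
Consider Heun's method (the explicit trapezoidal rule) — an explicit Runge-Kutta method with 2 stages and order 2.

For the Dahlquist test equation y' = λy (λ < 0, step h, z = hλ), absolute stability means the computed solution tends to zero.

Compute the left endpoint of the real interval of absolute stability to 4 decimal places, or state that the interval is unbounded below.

Set f=λy, z=hλ:
  order 2, 2-stage ⇒ R(z)=1+z+z^2/2
  (e.g. R(-0.9)=0.50500, |R|=0.50500)

Find x<0 with |R(x)|<1.
x=-0.9: |R|=0.5050
|R(-2.25)|=1.2812 |R(-0.68)|=0.5512
Bisect:
  x_lo=-2.6749 |R|=1.9027  x_hi=-0.2920 |R|=0.7506
  mid=-1.48345 |R|=0.61686 →hi
  mid=-2.07918 |R|=1.08232 →lo
  mid=-1.78132 |R|=0.80523 →hi
  mid=-1.93025 |R|=0.93268 →hi
  mid=-2.00472 |R|=1.00473 →lo
  mid=-1.96748 |R|=0.96801 →hi
  mid=-1.98610 |R|=0.98620 →hi
  ...
  [-2.00006,-1.99992] ⇒ x*=-2.0000
Interval (-2.0000, 0).

left endpoint -2.0000.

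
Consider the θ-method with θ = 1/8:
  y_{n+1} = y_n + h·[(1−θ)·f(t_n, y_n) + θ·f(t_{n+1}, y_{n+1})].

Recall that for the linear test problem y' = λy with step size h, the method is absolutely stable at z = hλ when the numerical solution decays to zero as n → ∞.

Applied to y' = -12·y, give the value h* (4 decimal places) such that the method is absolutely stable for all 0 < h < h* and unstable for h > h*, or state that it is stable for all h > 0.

Test eqn y'=λy, z=hλ:
  y_{n+1} = y_n + z·[7/8·y_n + 1/8·y_{n+1}] ⇒ (1 − 1/8z)y_{n+1} = (1 + 7/8z)y_n
  ⇒ R(z) = (1 + 7/8z)/(1 − 1/8z).

Boundary: |R(x)|=1, x<0.
x=-1.75: |R|=0.4359
R=−1: 1+7/8x = −1+1/8x ⇒ -3/4x=2 ⇒ x=2/(-3/4)=-2.6667
Confirm numerically:
  x=-2.617: |R|=0.97193 <1
  x=-2.389: |R|=0.83964 <1
  x=-1.480: |R|=0.24895 <1
  x=-1.074: |R|=0.05312 <1
  x=-3.180: |R|=1.27549 >1
  x=-3.167: |R|=1.26883 >1
Stable set (-2.6667, 0).

(-2.6667,0); λ=-12 ⇒ h* = (8/3)/12 = 0.2222.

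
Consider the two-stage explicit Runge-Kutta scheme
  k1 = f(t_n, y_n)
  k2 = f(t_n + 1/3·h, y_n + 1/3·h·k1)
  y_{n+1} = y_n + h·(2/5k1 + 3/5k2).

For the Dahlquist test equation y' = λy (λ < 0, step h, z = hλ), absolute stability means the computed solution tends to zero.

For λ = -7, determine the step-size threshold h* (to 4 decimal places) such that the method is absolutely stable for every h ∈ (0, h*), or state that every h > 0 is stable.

(-5.0000,0); λ=-7 ⇒ h* = (5)/7 = 0.7143.

Set f=λy, z=hλ:
  k1=λy_n ⇒ h·k1=z·y_n;  k2=λ(1+1/3z)y_n ⇒ h·k2=z(1+1/3z)y_n
  y_{n+1}/y_n = 1 + 2/5z + 3/5z(1+1/3z) = 1 + z + 1/5z²
  R(z) = 1 + z + 1/5z².

Need |R(x)|<1, x<0.
x=-0.83: |R|=0.3078
R=1: x+1/5x²=0 ⇒ x=−5=-5.0000; min R=1−1/(4·1/5)=-0.2500>−1
Confirm numerically:
  x=-4.967: |R|=0.96722 <1
  x=-4.481: |R|=0.53487 <1
  x=-2.642: |R|=0.24597 <1
  x=-5.394: |R|=1.42505 >1
  x=-5.252: |R|=1.26470 >1
So |R|<1 on (-5.0000, 0).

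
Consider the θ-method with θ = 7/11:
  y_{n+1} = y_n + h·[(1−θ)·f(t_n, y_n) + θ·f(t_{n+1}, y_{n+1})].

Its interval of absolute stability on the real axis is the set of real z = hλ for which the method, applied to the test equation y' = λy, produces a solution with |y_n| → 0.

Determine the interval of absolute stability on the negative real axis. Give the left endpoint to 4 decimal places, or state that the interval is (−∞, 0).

Test eqn y'=λy, z=hλ:
  y_{n+1} = y_n + z·[4/11·y_n + 7/11·y_{n+1}] ⇒ (1 − 7/11z)y_{n+1} = (1 + 4/11z)y_n
  R(z) = (1 + 4/11z)/(1 − 7/11z).

Find x<0 with |R(x)|<1.
x=-0.87: |R|=0.4400
x=-2: |R|=0.1200
x=-10: |R|=0.3580
x=-100: |R|=0.5471
θ=7/11≥1/2 ⇒ |1+4/11x|<|1−7/11x| ∀x<0 ⇒ unbounded interval.

(−∞, 0) — no finite endpoint.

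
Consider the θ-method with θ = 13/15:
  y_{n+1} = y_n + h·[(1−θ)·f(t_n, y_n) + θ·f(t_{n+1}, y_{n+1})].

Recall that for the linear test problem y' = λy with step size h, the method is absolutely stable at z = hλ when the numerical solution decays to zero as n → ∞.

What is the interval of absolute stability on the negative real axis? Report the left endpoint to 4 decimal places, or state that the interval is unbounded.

On y'=λy, z=hλ:
  y_{n+1} = y_n + z·[2/15·y_n + 13/15·y_{n+1}] ⇒ (1 − 13/15z)y_{n+1} = (1 + 2/15z)y_n
  R(z) = (1 + 2/15z)/(1 − 13/15z).

Boundary: |R(x)|=1, x<0.
x=-1.5: |R|=0.3478
x=-2: |R|=0.2683
x=-10: |R|=0.0345
x=-100: |R|=0.1407
θ=13/15≥1/2 ⇒ |1+2/15x|<|1−13/15x| ∀x<0 ⇒ unbounded interval.

interval (−∞, 0).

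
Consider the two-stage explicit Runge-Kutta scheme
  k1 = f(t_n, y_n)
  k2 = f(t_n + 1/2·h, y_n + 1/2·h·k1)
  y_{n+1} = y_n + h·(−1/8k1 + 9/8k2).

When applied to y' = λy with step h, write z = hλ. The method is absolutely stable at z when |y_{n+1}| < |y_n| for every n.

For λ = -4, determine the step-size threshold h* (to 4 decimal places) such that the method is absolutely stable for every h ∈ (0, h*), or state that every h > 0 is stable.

(-1.7778,0); λ=-4 ⇒ h* = (16/9)/4 = 0.4444.

On y'=λy, z=hλ:
  k1=λy_n ⇒ h·k1=z·y_n;  k2=λ(1+1/2z)y_n ⇒ h·k2=z(1+1/2z)y_n
  y_{n+1}/y_n = 1 − 1/8z + 9/8z(1+1/2z) = 1 + z + 9/16z²
  Hence R(z) = 1 + z + 9/16z².

Boundary: |R(x)|=1, x<0.
x=-1.31: |R|=0.6553
R=1: x+9/16x²=0 ⇒ x=−16/9=-1.7778; min R=1−1/(4·9/16)=0.5556>−1
Confirm numerically:
  x=-1.700: |R|=0.92562 <1
  x=-1.631: |R|=0.86534 <1
  x=-1.177: |R|=0.60225 <1
  x=-1.071: |R|=0.57421 <1
  x=-2.219: |R|=1.55073 >1
  x=-2.103: |R|=1.38472 >1
Interval (-1.7778, 0).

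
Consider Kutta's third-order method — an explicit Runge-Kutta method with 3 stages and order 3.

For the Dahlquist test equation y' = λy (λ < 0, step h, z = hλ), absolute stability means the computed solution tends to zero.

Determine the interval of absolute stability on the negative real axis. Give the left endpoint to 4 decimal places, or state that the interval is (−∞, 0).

On y'=λy, z=hλ:
  order 3, 3-stage ⇒ R(z)=1+z+z^2/2+z^3/6
  (e.g. R(-0.57)=0.56158, |R|=0.56158)

Find x<0 with |R(x)|<1.
x=-0.57: |R|=0.5616
|R(-2.91)|=1.7830 |R(-2.65)|=1.2404 |R(-0.66)|=0.5099
Bisect:
  x_lo=-2.9822 |R|=1.9559  x_hi=-0.2752 |R|=0.7592
  mid=-1.62870 |R|=0.02243 →hi
  mid=-2.30546 |R|=0.69020 →hi
  mid=-2.64385 |R|=1.22893 →lo
  mid=-2.47466 |R|=0.93846 →hi
  mid=-2.55925 |R|=1.07812 →lo
  mid=-2.51695 |R|=1.00693 →lo
  mid=-2.49580 |R|=0.97236 →hi
  mid=-2.50638 |R|=0.98956 →hi
  ...
  [-2.51282,-2.51266] ⇒ x*=-2.5127
Stable set (-2.5127, 0).

(-2.5127, 0).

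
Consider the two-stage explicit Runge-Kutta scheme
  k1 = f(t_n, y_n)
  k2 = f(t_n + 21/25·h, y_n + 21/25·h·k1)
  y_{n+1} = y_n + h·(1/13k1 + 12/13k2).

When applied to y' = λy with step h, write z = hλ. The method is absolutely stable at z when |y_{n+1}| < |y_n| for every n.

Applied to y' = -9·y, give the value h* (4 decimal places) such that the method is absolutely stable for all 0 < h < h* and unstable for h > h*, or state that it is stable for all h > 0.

With y'=λy (z=hλ):
  k1=λy_n ⇒ h·k1=z·y_n;  k2=λ(1+21/25z)y_n ⇒ h·k2=z(1+21/25z)y_n
  y_{n+1}/y_n = 1 + 1/13z + 12/13z(1+21/25z) = 1 + z + 252/325z²
  so R(z) = 1 + z + 252/325z².

Boundary: |R(x)|=1, x<0.
x=-1.35: |R|=1.0631
R=1: x+252/325x²=0 ⇒ x=−325/252=-1.2897; min R=1−1/(4·252/325)=0.6776>−1
Confirm numerically:
  x=-1.157: |R|=0.88097 <1
  x=-0.914: |R|=0.73375 <1
  x=-0.714: |R|=0.68129 <1
  x=-0.619: |R|=0.67810 <1
  x=-1.724: |R|=1.58058 >1
  x=-1.627: |R|=1.42554 >1
  x=-1.313: |R|=1.02374 >1
So |R|<1 on (-1.2897, 0).

(-1.2897,0); λ=-9 ⇒ h* = (325/252)/9 = 0.1433.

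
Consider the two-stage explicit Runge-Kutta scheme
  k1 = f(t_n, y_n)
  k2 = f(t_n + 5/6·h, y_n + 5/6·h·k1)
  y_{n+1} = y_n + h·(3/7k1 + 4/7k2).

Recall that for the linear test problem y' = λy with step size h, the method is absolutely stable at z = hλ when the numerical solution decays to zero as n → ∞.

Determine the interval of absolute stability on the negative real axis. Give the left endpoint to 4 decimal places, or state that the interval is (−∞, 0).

z∈(-2.1000,0).

Test eqn y'=λy, z=hλ:
  k1=λy_n ⇒ h·k1=z·y_n;  k2=λ(1+5/6z)y_n ⇒ h·k2=z(1+5/6z)y_n
  y_{n+1}/y_n = 1 + 3/7z + 4/7z(1+5/6z) = 1 + z + 10/21z²
  Hence R(z) = 1 + z + 10/21z².

Solve |R(x)|<1 on ℝ⁻.
x=-0.65: |R|=0.5512
R=1: x+10/21x²=0 ⇒ x=−21/10=-2.1000; min R=1−1/(4·10/21)=0.4750>−1
Confirm numerically:
  x=-1.874: |R|=0.79832 <1
  x=-1.406: |R|=0.53535 <1
  x=-0.855: |R|=0.49311 <1
  x=-2.536: |R|=1.52652 >1
  x=-2.368: |R|=1.30220 >1
  x=-2.290: |R|=1.20719 >1
Stable set (-2.1000, 0).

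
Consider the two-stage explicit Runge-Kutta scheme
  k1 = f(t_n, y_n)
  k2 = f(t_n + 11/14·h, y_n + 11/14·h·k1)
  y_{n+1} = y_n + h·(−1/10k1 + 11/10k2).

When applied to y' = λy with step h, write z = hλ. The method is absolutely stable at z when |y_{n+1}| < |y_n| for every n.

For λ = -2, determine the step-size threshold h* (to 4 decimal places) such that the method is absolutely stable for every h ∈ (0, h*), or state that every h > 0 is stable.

(-1.1570,0); λ=-2 ⇒ h* = (140/121)/2 = 0.5785.

Test eqn y'=λy, z=hλ:
  k1=λy_n ⇒ h·k1=z·y_n;  k2=λ(1+11/14z)y_n ⇒ h·k2=z(1+11/14z)y_n
  y_{n+1}/y_n = 1 − 1/10z + 11/10z(1+11/14z) = 1 + z + 121/140z²
  Hence R(z) = 1 + z + 121/140z².

Need |R(x)|<1, x<0.
x=-1.47: |R|=1.3976
R=1: x+121/140x²=0 ⇒ x=−140/121=-1.1570; min R=1−1/(4·121/140)=0.7107>−1
Confirm numerically:
  x=-1.096: |R|=0.94219 <1
  x=-0.742: |R|=0.73384 <1
  x=-0.710: |R|=0.72569 <1
  x=-0.594: |R|=0.71095 <1
  x=-1.695: |R|=1.78811 >1
  x=-1.614: |R|=1.63746 >1
  x=-1.240: |R|=1.08893 >1
Stable set (-1.1570, 0).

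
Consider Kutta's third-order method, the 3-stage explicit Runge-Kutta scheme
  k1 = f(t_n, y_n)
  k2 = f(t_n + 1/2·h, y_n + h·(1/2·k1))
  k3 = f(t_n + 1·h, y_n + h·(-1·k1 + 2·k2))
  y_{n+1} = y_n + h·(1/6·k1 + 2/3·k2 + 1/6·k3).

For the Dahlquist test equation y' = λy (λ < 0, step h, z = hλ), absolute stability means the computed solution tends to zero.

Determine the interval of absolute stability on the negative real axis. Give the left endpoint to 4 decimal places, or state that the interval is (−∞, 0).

Test eqn y'=λy, z=hλ:
  order 3, 3-stage ⇒ R(z)=1+z+z^2/2+z^3/6
  (e.g. R(-0.58)=0.55568, |R|=0.55568)

Boundary: |R(x)|=1, x<0.
x=-0.58: |R|=0.5557
|R(-2.64)|=1.2218 |R(-1.7)|=0.0738 |R(-0.98)|=0.3433
Bisect:
  x_lo=-3.0050 |R|=2.0125  x_hi=-0.2002 |R|=0.8185
  mid=-1.60258 |R|=0.00442 →hi
  mid=-2.30379 |R|=0.68794 →hi
  mid=-2.65440 |R|=1.24855 →lo
  mid=-2.47909 |R|=0.94552 →hi
  mid=-2.56674 |R|=1.09102 →lo
  mid=-2.52292 |R|=1.01681 →lo
  mid=-2.50101 |R|=0.98080 →hi
  mid=-2.51196 |R|=0.99871 →hi
  mid=-2.51744 |R|=1.00774 →lo
  ...
  [-2.51282,-2.51265] ⇒ x*=-2.5127
Interval (-2.5127, 0).

(-2.5127, 0).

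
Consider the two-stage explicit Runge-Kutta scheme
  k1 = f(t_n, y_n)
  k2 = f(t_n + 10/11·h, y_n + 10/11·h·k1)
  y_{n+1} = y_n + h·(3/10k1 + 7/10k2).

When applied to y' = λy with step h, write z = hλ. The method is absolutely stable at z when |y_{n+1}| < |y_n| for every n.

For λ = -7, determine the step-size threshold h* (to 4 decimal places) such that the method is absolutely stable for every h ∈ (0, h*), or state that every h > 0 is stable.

Set f=λy, z=hλ:
  k1=λy_n ⇒ h·k1=z·y_n;  k2=λ(1+10/11z)y_n ⇒ h·k2=z(1+10/11z)y_n
  y_{n+1}/y_n = 1 + 3/10z + 7/10z(1+10/11z) = 1 + z + 7/11z²
  R(z) = 1 + z + 7/11z².

Need |R(x)|<1, x<0.
x=-0.93: |R|=0.6204
R=1: x+7/11x²=0 ⇒ x=−11/7=-1.5714; min R=1−1/(4·7/11)=0.6071>−1
Confirm numerically:
  x=-1.357: |R|=0.81483 <1
  x=-1.073: |R|=0.65966 <1
  x=-0.739: |R|=0.60853 <1
  x=-2.106: |R|=1.71642 >1
  x=-1.705: |R|=1.14492 >1
So |R|<1 on (-1.5714, 0).

(-1.5714,0); λ=-7 ⇒ h* = (11/7)/7 = 0.2245.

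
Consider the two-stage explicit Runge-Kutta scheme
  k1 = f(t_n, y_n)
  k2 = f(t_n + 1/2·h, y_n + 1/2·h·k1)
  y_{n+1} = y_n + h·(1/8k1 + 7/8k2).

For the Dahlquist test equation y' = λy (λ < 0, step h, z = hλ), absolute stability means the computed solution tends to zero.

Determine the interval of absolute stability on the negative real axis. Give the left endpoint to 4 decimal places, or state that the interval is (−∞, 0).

z∈(-2.2857,0).

On y'=λy, z=hλ:
  k1=λy_n ⇒ h·k1=z·y_n;  k2=λ(1+1/2z)y_n ⇒ h·k2=z(1+1/2z)y_n
  y_{n+1}/y_n = 1 + 1/8z + 7/8z(1+1/2z) = 1 + z + 7/16z²
  so R(z) = 1 + z + 7/16z².

Boundary: |R(x)|=1, x<0.
x=-0.37: |R|=0.6899
R=1: x+7/16x²=0 ⇒ x=−16/7=-2.2857; min R=1−1/(4·7/16)=0.4286>−1
Confirm numerically:
  x=-2.078: |R|=0.81116 <1
  x=-1.969: |R|=0.72717 <1
  x=-1.323: |R|=0.44277 <1
  x=-2.724: |R|=1.52233 >1
  x=-2.515: |R|=1.25229 >1
So |R|<1 on (-2.2857, 0).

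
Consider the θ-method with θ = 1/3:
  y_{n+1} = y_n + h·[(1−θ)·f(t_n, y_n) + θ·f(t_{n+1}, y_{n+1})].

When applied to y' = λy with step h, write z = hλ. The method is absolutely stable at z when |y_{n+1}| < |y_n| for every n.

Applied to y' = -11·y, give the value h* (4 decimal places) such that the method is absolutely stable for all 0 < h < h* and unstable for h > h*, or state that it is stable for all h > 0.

(-6.0000,0); λ=-11 ⇒ h* = (6)/11 = 0.5455.

On y'=λy, z=hλ:
  y_{n+1} = y_n + z·[2/3·y_n + 1/3·y_{n+1}] ⇒ (1 − 1/3z)y_{n+1} = (1 + 2/3z)y_n
  R(z) = (1 + 2/3z)/(1 − 1/3z).

Need |R(x)|<1, x<0.
x=-0.35: |R|=0.6866
R=−1: 1+2/3x = −1+1/3x ⇒ -1/3x=2 ⇒ x=2/(-1/3)=-6.0000
Confirm numerically:
  x=-5.745: |R|=0.97084 <1
  x=-4.629: |R|=0.82029 <1
  x=-3.429: |R|=0.60009 <1
  x=-6.510: |R|=1.05363 >1
  x=-6.289: |R|=1.03111 >1
  x=-6.044: |R|=1.00487 >1
Stable set (-6.0000, 0).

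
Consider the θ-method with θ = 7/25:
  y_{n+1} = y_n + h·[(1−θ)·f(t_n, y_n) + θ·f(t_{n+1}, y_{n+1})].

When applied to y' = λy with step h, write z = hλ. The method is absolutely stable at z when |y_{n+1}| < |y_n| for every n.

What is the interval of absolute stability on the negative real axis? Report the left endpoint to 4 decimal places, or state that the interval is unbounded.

z∈(-4.5455,0).

Set f=λy, z=hλ:
  y_{n+1} = y_n + z·[18/25·y_n + 7/25·y_{n+1}] ⇒ (1 − 7/25z)y_{n+1} = (1 + 18/25z)y_n
  ⇒ R(z) = (1 + 18/25z)/(1 − 7/25z).

Need |R(x)|<1, x<0.
x=-1.14: |R|=0.1358
R=−1: 1+18/25x = −1+7/25x ⇒ -11/25x=2 ⇒ x=2/(-11/25)=-4.5455
Confirm numerically:
  x=-3.743: |R|=0.82760 <1
  x=-3.739: |R|=0.82665 <1
  x=-3.565: |R|=0.78411 <1
  x=-4.790: |R|=1.04596 >1
  x=-4.676: |R|=1.02487 >1
Stable set (-4.5455, 0).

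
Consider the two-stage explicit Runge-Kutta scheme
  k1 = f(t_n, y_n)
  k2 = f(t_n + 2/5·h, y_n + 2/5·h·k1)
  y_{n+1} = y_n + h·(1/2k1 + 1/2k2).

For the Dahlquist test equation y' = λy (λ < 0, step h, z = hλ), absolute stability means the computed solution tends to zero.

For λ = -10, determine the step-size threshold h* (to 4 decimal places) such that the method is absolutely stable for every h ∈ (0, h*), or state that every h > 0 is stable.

(-5.0000,0); λ=-10 ⇒ h* = (5)/10 = 0.5000.

On y'=λy, z=hλ:
  k1=λy_n ⇒ h·k1=z·y_n;  k2=λ(1+2/5z)y_n ⇒ h·k2=z(1+2/5z)y_n
  y_{n+1}/y_n = 1 + 1/2z + 1/2z(1+2/5z) = 1 + z + 1/5z²
  so R(z) = 1 + z + 1/5z².

Need |R(x)|<1, x<0.
x=-0.61: |R|=0.4644
R=1: x+1/5x²=0 ⇒ x=−5=-5.0000; min R=1−1/(4·1/5)=-0.2500>−1
Confirm numerically:
  x=-3.939: |R|=0.16414 <1
  x=-2.830: |R|=0.22822 <1
  x=-2.445: |R|=0.24940 <1
  x=-5.190: |R|=1.19722 >1
  x=-5.141: |R|=1.14498 >1
Interval (-5.0000, 0).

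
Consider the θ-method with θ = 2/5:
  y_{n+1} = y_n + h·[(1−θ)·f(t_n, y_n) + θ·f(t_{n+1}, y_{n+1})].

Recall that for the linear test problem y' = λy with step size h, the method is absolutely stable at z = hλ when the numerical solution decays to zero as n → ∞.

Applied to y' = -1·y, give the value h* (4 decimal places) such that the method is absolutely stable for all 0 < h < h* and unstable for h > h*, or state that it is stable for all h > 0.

(-10.0000,0); λ=-1 ⇒ h* = (10)/1 = 10.0000.

Test eqn y'=λy, z=hλ:
  y_{n+1} = y_n + z·[3/5·y_n + 2/5·y_{n+1}] ⇒ (1 − 2/5z)y_{n+1} = (1 + 3/5z)y_n
  ⇒ R(z) = (1 + 3/5z)/(1 − 2/5z).

Find x<0 with |R(x)|<1.
x=-0.9: |R|=0.3382
R=−1: 1+3/5x = −1+2/5x ⇒ -1/5x=2 ⇒ x=2/(-1/5)=-10.0000
Confirm numerically:
  x=-8.278: |R|=0.92012 <1
  x=-7.628: |R|=0.88290 <1
  x=-5.407: |R|=0.70956 <1
  x=-4.445: |R|=0.60007 <1
  x=-10.427: |R|=1.01652 >1
  x=-10.047: |R|=1.00187 >1
Stable set (-10.0000, 0).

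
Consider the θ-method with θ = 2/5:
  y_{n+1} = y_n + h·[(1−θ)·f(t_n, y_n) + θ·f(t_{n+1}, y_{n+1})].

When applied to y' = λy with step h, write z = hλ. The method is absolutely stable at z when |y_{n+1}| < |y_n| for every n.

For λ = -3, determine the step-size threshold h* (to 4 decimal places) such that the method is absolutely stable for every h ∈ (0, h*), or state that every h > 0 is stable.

With y'=λy (z=hλ):
  y_{n+1} = y_n + z·[3/5·y_n + 2/5·y_{n+1}] ⇒ (1 − 2/5z)y_{n+1} = (1 + 3/5z)y_n
  ⇒ R(z) = (1 + 3/5z)/(1 − 2/5z).

Find x<0 with |R(x)|<1.
x=-1.09: |R|=0.2409
R=−1: 1+3/5x = −1+2/5x ⇒ -1/5x=2 ⇒ x=2/(-1/5)=-10.0000
Confirm numerically:
  x=-7.334: |R|=0.86445 <1
  x=-7.052: |R|=0.84569 <1
  x=-4.634: |R|=0.62391 <1
  x=-10.576: |R|=1.02203 >1
  x=-10.210: |R|=1.00826 >1
Stable set (-10.0000, 0).

(-10.0000,0); λ=-3 ⇒ h* = (10)/3 = 3.3333.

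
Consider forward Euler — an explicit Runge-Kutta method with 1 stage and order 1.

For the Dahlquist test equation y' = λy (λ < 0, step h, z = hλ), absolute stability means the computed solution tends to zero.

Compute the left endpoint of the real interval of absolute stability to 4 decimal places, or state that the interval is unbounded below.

left endpoint -2.0000.

Test eqn y'=λy, z=hλ:
  order 1, 1-stage ⇒ R(z)=1+z
  (e.g. R(-1.43)=-0.43000, |R|=0.43000)

Find x<0 with |R(x)|<1.
x=-1.43: |R|=0.4300
|R(-2.01)|=1.0100 |R(-1.23)|=0.2300 |R(-1.04)|=0.0400
Bisect:
  x_lo=-2.3436 |R|=1.3436  x_hi=-0.0860 |R|=0.9140
  mid=-1.21477 |R|=0.21477 →hi
  mid=-1.77917 |R|=0.77917 →hi
  mid=-2.06137 |R|=1.06137 →lo
  mid=-1.92027 |R|=0.92027 →hi
  mid=-1.99082 |R|=0.99082 →hi
  mid=-2.02609 |R|=1.02609 →lo
  mid=-2.00845 |R|=1.00845 →lo
  mid=-1.99963 |R|=0.99963 →hi
  mid=-2.00404 |R|=1.00404 →lo
  mid=-2.00184 |R|=1.00184 →lo
  ...
  [-2.00005,-1.99991] ⇒ x*=-2.0000
Stable set (-2.0000, 0).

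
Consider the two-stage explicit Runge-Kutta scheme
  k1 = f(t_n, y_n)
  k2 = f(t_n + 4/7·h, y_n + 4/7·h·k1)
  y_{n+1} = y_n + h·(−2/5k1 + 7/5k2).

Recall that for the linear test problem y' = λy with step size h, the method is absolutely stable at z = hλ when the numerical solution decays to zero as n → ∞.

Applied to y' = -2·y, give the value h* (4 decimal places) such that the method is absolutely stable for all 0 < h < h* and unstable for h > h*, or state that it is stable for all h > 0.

Test eqn y'=λy, z=hλ:
  k1=λy_n ⇒ h·k1=z·y_n;  k2=λ(1+4/7z)y_n ⇒ h·k2=z(1+4/7z)y_n
  y_{n+1}/y_n = 1 − 2/5z + 7/5z(1+4/7z) = 1 + z + 4/5z²
  ⇒ R(z) = 1 + z + 4/5z².

Find x<0 with |R(x)|<1.
x=-1.47: |R|=1.2587
R=1: x+4/5x²=0 ⇒ x=−5/4=-1.2500; min R=1−1/(4·4/5)=0.6875>−1
Confirm numerically:
  x=-1.197: |R|=0.94925 <1
  x=-0.926: |R|=0.75998 <1
  x=-0.738: |R|=0.69772 <1
  x=-0.706: |R|=0.69275 <1
  x=-1.797: |R|=1.78637 >1
  x=-1.631: |R|=1.49713 >1
Stable set (-1.2500, 0).

(-1.2500,0); λ=-2 ⇒ h* = (5/4)/2 = 0.6250.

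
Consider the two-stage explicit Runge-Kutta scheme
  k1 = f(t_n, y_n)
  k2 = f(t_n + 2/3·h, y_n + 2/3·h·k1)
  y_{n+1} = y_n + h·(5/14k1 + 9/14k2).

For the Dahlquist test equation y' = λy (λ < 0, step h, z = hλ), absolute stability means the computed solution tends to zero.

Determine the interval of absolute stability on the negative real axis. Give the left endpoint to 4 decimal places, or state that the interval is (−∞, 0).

With y'=λy (z=hλ):
  k1=λy_n ⇒ h·k1=z·y_n;  k2=λ(1+2/3z)y_n ⇒ h·k2=z(1+2/3z)y_n
  y_{n+1}/y_n = 1 + 5/14z + 9/14z(1+2/3z) = 1 + z + 3/7z²
  so R(z) = 1 + z + 3/7z².

Boundary: |R(x)|=1, x<0.
x=-1.37: |R|=0.4344
R=1: x+3/7x²=0 ⇒ x=−7/3=-2.3333; min R=1−1/(4·3/7)=0.4167>−1
Confirm numerically:
  x=-1.942: |R|=0.67430 <1
  x=-1.146: |R|=0.41685 <1
  x=-1.096: |R|=0.41881 <1
  x=-1.046: |R|=0.42291 <1
  x=-2.838: |R|=1.61382 >1
  x=-2.602: |R|=1.29960 >1
  x=-2.401: |R|=1.06963 >1
Interval (-2.3333, 0).

(-2.3333, 0).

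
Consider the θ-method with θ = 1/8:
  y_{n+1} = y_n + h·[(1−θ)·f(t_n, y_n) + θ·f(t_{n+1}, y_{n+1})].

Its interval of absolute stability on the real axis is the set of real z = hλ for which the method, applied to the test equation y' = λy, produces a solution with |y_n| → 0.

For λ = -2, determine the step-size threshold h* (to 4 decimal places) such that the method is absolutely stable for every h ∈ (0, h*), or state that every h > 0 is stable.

(-2.6667,0); λ=-2 ⇒ h* = (8/3)/2 = 1.3333.

Test eqn y'=λy, z=hλ:
  y_{n+1} = y_n + z·[7/8·y_n + 1/8·y_{n+1}] ⇒ (1 − 1/8z)y_{n+1} = (1 + 7/8z)y_n
  R(z) = (1 + 7/8z)/(1 − 1/8z).

Find x<0 with |R(x)|<1.
x=-1.41: |R|=0.1987
R=−1: 1+7/8x = −1+1/8x ⇒ -3/4x=2 ⇒ x=2/(-3/4)=-2.6667
Confirm numerically:
  x=-2.382: |R|=0.83548 <1
  x=-2.281: |R|=0.77492 <1
  x=-2.221: |R|=0.73838 <1
  x=-3.265: |R|=1.31869 >1
  x=-2.777: |R|=1.06143 >1
Interval (-2.6667, 0).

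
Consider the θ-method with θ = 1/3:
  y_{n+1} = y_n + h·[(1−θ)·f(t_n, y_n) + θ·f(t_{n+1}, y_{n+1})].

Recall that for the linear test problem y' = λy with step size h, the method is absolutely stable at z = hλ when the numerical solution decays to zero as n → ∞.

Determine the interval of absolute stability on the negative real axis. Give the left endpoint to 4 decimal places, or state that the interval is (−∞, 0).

z∈(-6.0000,0).

Test eqn y'=λy, z=hλ:
  y_{n+1} = y_n + z·[2/3·y_n + 1/3·y_{n+1}] ⇒ (1 − 1/3z)y_{n+1} = (1 + 2/3z)y_n
  ⇒ R(z) = (1 + 2/3z)/(1 − 1/3z).

Need |R(x)|<1, x<0.
x=-0.36: |R|=0.6786
R=−1: 1+2/3x = −1+1/3x ⇒ -1/3x=2 ⇒ x=2/(-1/3)=-6.0000
Confirm numerically:
  x=-5.383: |R|=0.92640 <1
  x=-4.386: |R|=0.78148 <1
  x=-4.125: |R|=0.73684 <1
  x=-3.335: |R|=0.57932 <1
  x=-6.531: |R|=1.05571 >1
  x=-6.177: |R|=1.01929 >1
  x=-6.152: |R|=1.01661 >1
Interval (-6.0000, 0).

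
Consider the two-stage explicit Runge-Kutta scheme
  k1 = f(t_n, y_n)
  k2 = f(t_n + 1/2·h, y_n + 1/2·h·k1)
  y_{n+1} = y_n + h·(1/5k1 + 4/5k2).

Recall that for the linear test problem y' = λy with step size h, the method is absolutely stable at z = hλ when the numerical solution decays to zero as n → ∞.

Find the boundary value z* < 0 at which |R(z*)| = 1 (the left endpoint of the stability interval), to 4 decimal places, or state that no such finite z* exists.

On y'=λy, z=hλ:
  k1=λy_n ⇒ h·k1=z·y_n;  k2=λ(1+1/2z)y_n ⇒ h·k2=z(1+1/2z)y_n
  y_{n+1}/y_n = 1 + 1/5z + 4/5z(1+1/2z) = 1 + z + 2/5z²
  ⇒ R(z) = 1 + z + 2/5z².

Boundary: |R(x)|=1, x<0.
x=-0.31: |R|=0.7284
R=1: x+2/5x²=0 ⇒ x=−5/2=-2.5000; min R=1−1/(4·2/5)=0.3750>−1
Confirm numerically:
  x=-2.252: |R|=0.77660 <1
  x=-2.184: |R|=0.72394 <1
  x=-1.546: |R|=0.41005 <1
  x=-2.977: |R|=1.56801 >1
  x=-2.612: |R|=1.11702 >1
So |R|<1 on (-2.5000, 0).

z* = -2.5000.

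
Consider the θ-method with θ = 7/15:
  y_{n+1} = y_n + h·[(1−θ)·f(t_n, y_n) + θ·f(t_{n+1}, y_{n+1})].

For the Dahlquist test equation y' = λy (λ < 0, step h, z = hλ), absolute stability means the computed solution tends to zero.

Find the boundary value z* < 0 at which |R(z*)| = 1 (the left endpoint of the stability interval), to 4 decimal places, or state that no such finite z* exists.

z* = -30.0000.

On y'=λy, z=hλ:
  y_{n+1} = y_n + z·[8/15·y_n + 7/15·y_{n+1}] ⇒ (1 − 7/15z)y_{n+1} = (1 + 8/15z)y_n
  Hence R(z) = (1 + 8/15z)/(1 − 7/15z).

Find x<0 with |R(x)|<1.
x=-1.07: |R|=0.2863
R=−1: 1+8/15x = −1+7/15x ⇒ -1/15x=2 ⇒ x=2/(-1/15)=-30.0000
Confirm numerically:
  x=-25.163: |R|=0.97469 <1
  x=-24.042: |R|=0.96749 <1
  x=-19.512: |R|=0.93081 <1
  x=-30.492: |R|=1.00215 >1
  x=-30.142: |R|=1.00063 >1
  x=-30.092: |R|=1.00041 >1
So |R|<1 on (-30.0000, 0).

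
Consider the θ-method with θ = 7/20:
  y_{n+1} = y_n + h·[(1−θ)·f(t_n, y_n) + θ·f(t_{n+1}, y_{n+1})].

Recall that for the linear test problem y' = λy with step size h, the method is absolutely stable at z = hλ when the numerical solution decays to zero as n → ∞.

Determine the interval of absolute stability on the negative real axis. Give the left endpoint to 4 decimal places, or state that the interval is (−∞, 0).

z∈(-6.6667,0).

Test eqn y'=λy, z=hλ:
  y_{n+1} = y_n + z·[13/20·y_n + 7/20·y_{n+1}] ⇒ (1 − 7/20z)y_{n+1} = (1 + 13/20z)y_n
  so R(z) = (1 + 13/20z)/(1 − 7/20z).

Boundary: |R(x)|=1, x<0.
x=-1.5: |R|=0.0164
R=−1: 1+13/20x = −1+7/20x ⇒ -3/10x=2 ⇒ x=2/(-3/10)=-6.6667
Confirm numerically:
  x=-5.400: |R|=0.86851 <1
  x=-3.252: |R|=0.52091 <1
  x=-3.002: |R|=0.46389 <1
  x=-2.955: |R|=0.45262 <1
  x=-7.108: |R|=1.03796 >1
  x=-6.815: |R|=1.01315 >1
So |R|<1 on (-6.6667, 0).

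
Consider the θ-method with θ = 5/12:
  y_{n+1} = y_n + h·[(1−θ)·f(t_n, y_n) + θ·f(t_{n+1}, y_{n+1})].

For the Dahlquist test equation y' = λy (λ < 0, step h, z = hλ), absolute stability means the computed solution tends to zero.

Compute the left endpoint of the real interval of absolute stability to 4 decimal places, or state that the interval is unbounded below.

left endpoint -12.0000.

Set f=λy, z=hλ:
  y_{n+1} = y_n + z·[7/12·y_n + 5/12·y_{n+1}] ⇒ (1 − 5/12z)y_{n+1} = (1 + 7/12z)y_n
  ⇒ R(z) = (1 + 7/12z)/(1 − 5/12z).

Solve |R(x)|<1 on ℝ⁻.
x=-1.68: |R|=0.0118
R=−1: 1+7/12x = −1+5/12x ⇒ -1/6x=2 ⇒ x=2/(-1/6)=-12.0000
Confirm numerically:
  x=-9.070: |R|=0.89782 <1
  x=-8.755: |R|=0.88364 <1
  x=-8.254: |R|=0.85936 <1
  x=-4.875: |R|=0.60825 <1
  x=-12.582: |R|=1.01554 >1
  x=-12.539: |R|=1.01443 >1
  x=-12.352: |R|=1.00954 >1
So |R|<1 on (-12.0000, 0).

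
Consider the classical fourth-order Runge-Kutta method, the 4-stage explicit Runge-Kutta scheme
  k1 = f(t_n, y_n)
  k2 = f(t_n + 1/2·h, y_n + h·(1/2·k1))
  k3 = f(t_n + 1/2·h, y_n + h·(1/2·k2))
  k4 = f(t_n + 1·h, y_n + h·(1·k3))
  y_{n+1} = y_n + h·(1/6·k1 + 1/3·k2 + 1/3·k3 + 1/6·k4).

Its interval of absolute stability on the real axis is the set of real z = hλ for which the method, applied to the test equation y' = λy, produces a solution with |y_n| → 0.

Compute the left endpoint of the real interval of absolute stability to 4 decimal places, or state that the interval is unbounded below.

left endpoint -2.7853.

With y'=λy (z=hλ):
  order 4, 4-stage ⇒ R(z)=1+z+z^2/2+z^3/6+z^4/24
  (e.g. R(-0.91)=0.40703, |R|=0.40703)

Find x<0 with |R(x)|<1.
x=-0.91: |R|=0.4070
|R(-2.93)|=1.2410 |R(-2.75)|=0.9481 |R(-1.97)|=0.3238
Bisect:
  x_lo=-3.3022 |R|=2.1032  x_hi=-0.2681 |R|=0.7648
  mid=-1.78518 |R|=0.28324 →hi
  mid=-2.54370 |R|=0.69280 →hi
  mid=-2.92296 |R|=1.22818 →lo
  mid=-2.73333 |R|=0.92444 →hi
  mid=-2.82814 |R|=1.06655 →lo
  mid=-2.78074 |R|=0.99315 →hi
  mid=-2.80444 |R|=1.02925 →lo
  mid=-2.79259 |R|=1.01105 →lo
  mid=-2.78666 |R|=1.00206 →lo
  mid=-2.78370 |R|=0.99760 →hi
  ...
  [-2.78537,-2.78518] ⇒ x*=-2.7853
So |R|<1 on (-2.7853, 0).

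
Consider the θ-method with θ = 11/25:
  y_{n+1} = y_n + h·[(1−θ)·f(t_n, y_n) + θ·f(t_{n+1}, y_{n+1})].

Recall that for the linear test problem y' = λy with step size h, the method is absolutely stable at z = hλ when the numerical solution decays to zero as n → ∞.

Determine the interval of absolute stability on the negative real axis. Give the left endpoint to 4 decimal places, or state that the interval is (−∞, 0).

On y'=λy, z=hλ:
  y_{n+1} = y_n + z·[14/25·y_n + 11/25·y_{n+1}] ⇒ (1 − 11/25z)y_{n+1} = (1 + 14/25z)y_n
  so R(z) = (1 + 14/25z)/(1 − 11/25z).

Need |R(x)|<1, x<0.
x=-1.3: |R|=0.1730
R=−1: 1+14/25x = −1+11/25x ⇒ -3/25x=2 ⇒ x=2/(-3/25)=-16.6667
Confirm numerically:
  x=-15.888: |R|=0.98831 <1
  x=-11.235: |R|=0.89033 <1
  x=-10.102: |R|=0.85532 <1
  x=-16.830: |R|=1.00233 >1
  x=-16.752: |R|=1.00122 >1
  x=-16.704: |R|=1.00054 >1
Stable set (-16.6667, 0).

z∈(-16.6667,0).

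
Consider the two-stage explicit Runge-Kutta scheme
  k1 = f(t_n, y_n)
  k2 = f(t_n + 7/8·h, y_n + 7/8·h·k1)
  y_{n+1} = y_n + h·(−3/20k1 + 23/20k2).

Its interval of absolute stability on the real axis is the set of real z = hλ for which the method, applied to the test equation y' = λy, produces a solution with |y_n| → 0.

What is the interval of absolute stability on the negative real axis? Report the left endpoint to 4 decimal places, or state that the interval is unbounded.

z∈(-0.9938,0).

Set f=λy, z=hλ:
  k1=λy_n ⇒ h·k1=z·y_n;  k2=λ(1+7/8z)y_n ⇒ h·k2=z(1+7/8z)y_n
  y_{n+1}/y_n = 1 − 3/20z + 23/20z(1+7/8z) = 1 + z + 161/160z²
  ⇒ R(z) = 1 + z + 161/160z².

Solve |R(x)|<1 on ℝ⁻.
x=-0.7: |R|=0.7931
R=1: x+161/160x²=0 ⇒ x=−160/161=-0.9938; min R=1−1/(4·161/160)=0.7516>−1
Confirm numerically:
  x=-0.796: |R|=0.84158 <1
  x=-0.779: |R|=0.83163 <1
  x=-0.689: |R|=0.78869 <1
  x=-1.498: |R|=1.76003 >1
  x=-1.305: |R|=1.40867 >1
  x=-1.229: |R|=1.29088 >1
Stable set (-0.9938, 0).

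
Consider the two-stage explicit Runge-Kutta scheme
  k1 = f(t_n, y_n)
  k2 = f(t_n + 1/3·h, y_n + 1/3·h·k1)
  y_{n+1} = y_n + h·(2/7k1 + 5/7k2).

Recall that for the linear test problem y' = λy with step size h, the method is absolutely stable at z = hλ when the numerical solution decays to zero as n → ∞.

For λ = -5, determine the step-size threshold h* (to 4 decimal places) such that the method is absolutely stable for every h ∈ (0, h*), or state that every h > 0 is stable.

(-4.2000,0); λ=-5 ⇒ h* = (21/5)/5 = 0.8400.

With y'=λy (z=hλ):
  k1=λy_n ⇒ h·k1=z·y_n;  k2=λ(1+1/3z)y_n ⇒ h·k2=z(1+1/3z)y_n
  y_{n+1}/y_n = 1 + 2/7z + 5/7z(1+1/3z) = 1 + z + 5/21z²
  R(z) = 1 + z + 5/21z².

Find x<0 with |R(x)|<1.
x=-0.56: |R|=0.5147
R=1: x+5/21x²=0 ⇒ x=−21/5=-4.2000; min R=1−1/(4·5/21)=-0.0500>−1
Confirm numerically:
  x=-3.578: |R|=0.47012 <1
  x=-2.920: |R|=0.11010 <1
  x=-2.625: |R|=0.01562 <1
  x=-4.625: |R|=1.46801 >1
  x=-4.497: |R|=1.31800 >1
Stable set (-4.2000, 0).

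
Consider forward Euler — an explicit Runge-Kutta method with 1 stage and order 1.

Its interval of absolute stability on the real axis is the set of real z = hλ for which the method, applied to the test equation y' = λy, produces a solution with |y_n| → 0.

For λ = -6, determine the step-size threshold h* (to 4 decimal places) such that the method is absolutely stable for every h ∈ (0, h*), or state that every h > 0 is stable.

(-2.0000,0); λ=-6 ⇒ h* = 0.3333.

Set f=λy, z=hλ:
  order 1, 1-stage ⇒ R(z)=1+z
  (e.g. R(-1.46)=-0.46000, |R|=0.46000)

Find x<0 with |R(x)|<1.
x=-1.46: |R|=0.4600
|R(-1.76)|=0.7600 |R(-1.39)|=0.3900 |R(-0.71)|=0.2900
Bisect:
  x_lo=-2.3445 |R|=1.3445  x_hi=-0.1457 |R|=0.8543
  mid=-1.24510 |R|=0.24510 →hi
  mid=-1.79481 |R|=0.79481 →hi
  mid=-2.06966 |R|=1.06966 →lo
  mid=-1.93223 |R|=0.93223 →hi
  mid=-2.00095 |R|=1.00095 →lo
  mid=-1.96659 |R|=0.96659 →hi
  mid=-1.98377 |R|=0.98377 →hi
  ...
  [-2.00001,-1.99987] ⇒ x*=-2.0000
So |R|<1 on (-2.0000, 0).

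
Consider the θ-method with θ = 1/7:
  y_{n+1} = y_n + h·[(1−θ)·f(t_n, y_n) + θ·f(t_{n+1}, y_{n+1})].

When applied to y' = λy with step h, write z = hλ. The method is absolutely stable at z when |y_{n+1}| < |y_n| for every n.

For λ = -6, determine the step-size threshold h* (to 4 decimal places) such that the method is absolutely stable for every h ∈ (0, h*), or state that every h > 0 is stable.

On y'=λy, z=hλ:
  y_{n+1} = y_n + z·[6/7·y_n + 1/7·y_{n+1}] ⇒ (1 − 1/7z)y_{n+1} = (1 + 6/7z)y_n
  so R(z) = (1 + 6/7z)/(1 − 1/7z).

Need |R(x)|<1, x<0.
x=-1: |R|=0.1250
R=−1: 1+6/7x = −1+1/7x ⇒ -5/7x=2 ⇒ x=2/(-5/7)=-2.8000
Confirm numerically:
  x=-2.189: |R|=0.66754 <1
  x=-2.089: |R|=0.60887 <1
  x=-1.453: |R|=0.20324 <1
  x=-3.189: |R|=1.19089 >1
  x=-2.932: |R|=1.06645 >1
  x=-2.826: |R|=1.01323 >1
Interval (-2.8000, 0).

(-2.8000,0); λ=-6 ⇒ h* = (14/5)/6 = 0.4667.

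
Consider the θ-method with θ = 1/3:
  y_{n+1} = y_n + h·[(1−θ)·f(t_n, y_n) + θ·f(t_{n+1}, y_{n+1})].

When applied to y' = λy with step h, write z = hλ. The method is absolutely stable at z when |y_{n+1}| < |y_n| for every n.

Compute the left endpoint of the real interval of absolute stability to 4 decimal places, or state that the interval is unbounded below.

left endpoint -6.0000.

With y'=λy (z=hλ):
  y_{n+1} = y_n + z·[2/3·y_n + 1/3·y_{n+1}] ⇒ (1 − 1/3z)y_{n+1} = (1 + 2/3z)y_n
  so R(z) = (1 + 2/3z)/(1 − 1/3z).

Find x<0 with |R(x)|<1.
x=-1.56: |R|=0.0263
R=−1: 1+2/3x = −1+1/3x ⇒ -1/3x=2 ⇒ x=2/(-1/3)=-6.0000
Confirm numerically:
  x=-5.916: |R|=0.99058 <1
  x=-5.768: |R|=0.97354 <1
  x=-4.597: |R|=0.81532 <1
  x=-2.834: |R|=0.45732 <1
  x=-6.288: |R|=1.03101 >1
  x=-6.046: |R|=1.00509 >1
Interval (-6.0000, 0).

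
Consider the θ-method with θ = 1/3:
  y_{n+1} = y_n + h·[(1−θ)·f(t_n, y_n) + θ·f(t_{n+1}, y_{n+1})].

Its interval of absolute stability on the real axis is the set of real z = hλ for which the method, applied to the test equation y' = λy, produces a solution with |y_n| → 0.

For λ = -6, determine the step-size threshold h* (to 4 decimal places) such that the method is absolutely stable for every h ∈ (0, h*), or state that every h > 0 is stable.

With y'=λy (z=hλ):
  y_{n+1} = y_n + z·[2/3·y_n + 1/3·y_{n+1}] ⇒ (1 − 1/3z)y_{n+1} = (1 + 2/3z)y_n
  Hence R(z) = (1 + 2/3z)/(1 − 1/3z).

Boundary: |R(x)|=1, x<0.
x=-1.39: |R|=0.0501
R=−1: 1+2/3x = −1+1/3x ⇒ -1/3x=2 ⇒ x=2/(-1/3)=-6.0000
Confirm numerically:
  x=-5.850: |R|=0.98305 <1
  x=-4.888: |R|=0.85903 <1
  x=-3.781: |R|=0.67276 <1
  x=-6.416: |R|=1.04418 >1
  x=-6.137: |R|=1.01499 >1
  x=-6.069: |R|=1.00761 >1
Interval (-6.0000, 0).

(-6.0000,0); λ=-6 ⇒ h* = (6)/6 = 1.0000.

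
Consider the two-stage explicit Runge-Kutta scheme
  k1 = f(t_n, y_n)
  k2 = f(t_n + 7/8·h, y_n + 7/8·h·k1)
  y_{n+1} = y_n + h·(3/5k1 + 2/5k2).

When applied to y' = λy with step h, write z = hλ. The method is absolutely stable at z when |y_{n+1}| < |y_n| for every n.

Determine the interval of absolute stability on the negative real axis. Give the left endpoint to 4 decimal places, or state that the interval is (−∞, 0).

Set f=λy, z=hλ:
  k1=λy_n ⇒ h·k1=z·y_n;  k2=λ(1+7/8z)y_n ⇒ h·k2=z(1+7/8z)y_n
  y_{n+1}/y_n = 1 + 3/5z + 2/5z(1+7/8z) = 1 + z + 7/20z²
  Hence R(z) = 1 + z + 7/20z².

Find x<0 with |R(x)|<1.
x=-1.25: |R|=0.2969
R=1: x+7/20x²=0 ⇒ x=−20/7=-2.8571; min R=1−1/(4·7/20)=0.2857>−1
Confirm numerically:
  x=-2.680: |R|=0.83384 <1
  x=-2.272: |R|=0.53469 <1
  x=-1.708: |R|=0.31304 <1
  x=-3.257: |R|=1.45582 >1
  x=-2.973: |R|=1.12056 >1
  x=-2.945: |R|=1.09056 >1
Stable set (-2.8571, 0).

z∈(-2.8571,0).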